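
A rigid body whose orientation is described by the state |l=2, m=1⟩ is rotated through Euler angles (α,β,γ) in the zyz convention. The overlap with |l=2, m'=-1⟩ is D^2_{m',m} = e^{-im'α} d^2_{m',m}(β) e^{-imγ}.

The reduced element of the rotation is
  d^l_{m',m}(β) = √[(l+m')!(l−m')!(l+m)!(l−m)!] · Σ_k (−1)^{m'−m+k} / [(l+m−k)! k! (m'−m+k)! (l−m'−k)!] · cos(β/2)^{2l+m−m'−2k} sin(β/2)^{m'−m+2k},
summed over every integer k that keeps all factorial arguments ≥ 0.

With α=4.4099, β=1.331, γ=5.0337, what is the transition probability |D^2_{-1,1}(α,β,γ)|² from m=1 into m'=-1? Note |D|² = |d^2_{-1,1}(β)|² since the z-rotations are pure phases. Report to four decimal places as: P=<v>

P=0.3162

Split into d^2_{-1,1}(β=1.3310) × two z-phases.
With c≡cos(β/2)=0.786608 and s≡sin(β/2)=0.617453, N=[1·6·6·1]^{1/2}=6.000000
Admissible k: 2..3 (factorial args all ≥0)
  k=2: (−1)^0·6.0000/(2)·0.7866^2·0.6175^2 = +0.707694
  k=3: (−1)^1·6.0000/(6)·0.7866^0·0.6175^4 = -0.145350
d^2_{-1,1}(1.3310) = +0.707694 -0.145350 = +0.562344
|D^2_{-1,1}|² = |d^2_{-1,1}(β)|² = (+0.562344)² = 0.316231 (the z-rotation phases have unit modulus)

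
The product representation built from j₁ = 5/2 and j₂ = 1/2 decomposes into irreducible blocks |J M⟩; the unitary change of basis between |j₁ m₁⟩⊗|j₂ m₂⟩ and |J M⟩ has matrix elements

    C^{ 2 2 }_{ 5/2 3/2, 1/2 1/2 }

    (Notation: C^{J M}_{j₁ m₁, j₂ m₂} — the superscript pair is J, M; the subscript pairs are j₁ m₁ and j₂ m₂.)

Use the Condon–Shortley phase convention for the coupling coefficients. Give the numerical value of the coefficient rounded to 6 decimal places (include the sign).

−√(1/6) ≈ -0.408248

j₁+j₂−J=1  J+j₁−j₂=4  J−j₁+j₂=0  j₁+j₂+J+1=6
(j₁±m₁, j₂±m₂, J±M) = (4,1,1,0,4,0)
P² = 96
sum k=1..1:
  [1] −1/24 = -1/24
S = -1/24
C² = P²·S² = 1/6 ; C = -0.408248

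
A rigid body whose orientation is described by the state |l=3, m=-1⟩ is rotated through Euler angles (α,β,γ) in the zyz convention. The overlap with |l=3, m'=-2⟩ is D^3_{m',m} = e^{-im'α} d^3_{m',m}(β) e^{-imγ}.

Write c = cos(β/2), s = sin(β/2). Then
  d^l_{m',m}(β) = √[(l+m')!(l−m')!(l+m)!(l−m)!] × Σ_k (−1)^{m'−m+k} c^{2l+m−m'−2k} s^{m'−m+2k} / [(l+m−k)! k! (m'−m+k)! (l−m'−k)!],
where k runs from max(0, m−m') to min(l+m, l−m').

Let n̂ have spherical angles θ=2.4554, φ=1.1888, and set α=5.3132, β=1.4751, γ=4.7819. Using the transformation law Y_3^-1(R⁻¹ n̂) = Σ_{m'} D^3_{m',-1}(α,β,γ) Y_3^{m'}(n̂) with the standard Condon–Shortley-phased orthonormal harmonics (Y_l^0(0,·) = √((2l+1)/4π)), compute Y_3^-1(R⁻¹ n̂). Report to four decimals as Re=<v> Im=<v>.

Re=0.0157 Im=0.0255

Need the full column D^3_{m',-1} for m'=−3..3 at α=5.3132, β=1.4751, γ=4.7819.
cos(β/2)=0.740118, sin(β/2)=0.672477
d^3_{-3,-1}: single k=2 term ⇒ +0.525539;  D = -0.155883+0.501888i
d^3_{-2,-1}: k∈[1..2] ⇒ +0.472262 -0.779767 = -0.307505;  D = +0.293802-0.090775i
d^3_{-1,-1}: k∈[0..2] ⇒ +0.164364 -1.085548 +0.672144 = -0.249040;  D = +0.195153+0.154713i
d^3_{0,-1}: k∈[0..2] ⇒ -0.517337 +1.281289 -0.352596 = +0.411355;  D = +0.028571-0.410362i
d^3_{1,-1}: k∈[0..2] ⇒ +0.814161 -0.896192 +0.092483 = +0.010452;  D = +0.009011-0.005296i
d^3_{2,-1}: k∈[0..1] ⇒ -0.779767 +0.321875 = -0.457893;  D = -0.414535-0.194490i
d^3_{3,-1}: single k=0 term ⇒ +0.433867;  D = +0.070033+0.428178i
Y_3^{m'}(θ=2.4554,φ=1.1888) and Σ D·Y over m':
  (-0.1559+0.5019i)·(-0.0967+0.0437i)  (+0.2938-0.0908i)·(+0.2292+0.2196i)  (+0.1952+0.1547i)·(+0.1521-0.3786i)  (+0.0286-0.4104i)·(+0.0021+0.0000i)  (+0.0090-0.0053i)·(-0.1521-0.3786i)  (-0.4145-0.1945i)·(+0.2292-0.2196i)  (+0.0700+0.4282i)·(+0.0967+0.0437i)
Y_3^-1(R⁻¹ n̂) = +0.015668+0.025457i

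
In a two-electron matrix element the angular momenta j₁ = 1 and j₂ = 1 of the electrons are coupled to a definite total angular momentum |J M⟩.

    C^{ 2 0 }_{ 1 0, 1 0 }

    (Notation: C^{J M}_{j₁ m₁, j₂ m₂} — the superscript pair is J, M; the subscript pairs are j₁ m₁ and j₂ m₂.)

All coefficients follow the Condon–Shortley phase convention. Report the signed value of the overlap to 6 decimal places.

j₁+j₂−J=0  J+j₁−j₂=2  J−j₁+j₂=2  j₁+j₂+J+1=5
(j₁±m₁, j₂±m₂, J±M) = (1,1,1,1,2,2)
P² = 2/3
sum k=0..0:
  [0] +1/1 = 1
S = 1
C² = P²·S² = 2/3 ; C = +0.816497

+√(2/3) = +0.816497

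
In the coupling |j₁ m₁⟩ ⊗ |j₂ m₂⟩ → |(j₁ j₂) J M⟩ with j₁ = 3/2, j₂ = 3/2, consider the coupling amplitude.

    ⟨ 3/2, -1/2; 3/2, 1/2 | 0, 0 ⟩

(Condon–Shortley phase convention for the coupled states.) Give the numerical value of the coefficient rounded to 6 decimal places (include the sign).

√[1·3!0!0!/4! · 1!2!2!1!0!0!] = √(1)
  +(−1)^2/∏(2,1,0,0,0,0)! = 1/2  (running 1/2)
⟨..|..⟩ = √(1)·(1/2) = +0.500000

+0.500000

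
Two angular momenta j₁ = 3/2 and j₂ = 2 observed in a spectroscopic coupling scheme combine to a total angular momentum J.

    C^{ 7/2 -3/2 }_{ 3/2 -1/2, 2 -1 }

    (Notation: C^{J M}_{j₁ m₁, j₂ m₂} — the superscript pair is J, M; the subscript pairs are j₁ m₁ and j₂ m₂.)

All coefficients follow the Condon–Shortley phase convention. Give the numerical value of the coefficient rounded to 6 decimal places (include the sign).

+√(4/7) = +0.755929

√[8·0!3!4!/8! · 1!2!1!3!2!5!] = √(576/7)
  +(−1)^0/∏(0,0,2,1,1,3)! = 1/12  (running 1/12)
⟨..|..⟩ = √(576/7)·(1/12) = +0.755929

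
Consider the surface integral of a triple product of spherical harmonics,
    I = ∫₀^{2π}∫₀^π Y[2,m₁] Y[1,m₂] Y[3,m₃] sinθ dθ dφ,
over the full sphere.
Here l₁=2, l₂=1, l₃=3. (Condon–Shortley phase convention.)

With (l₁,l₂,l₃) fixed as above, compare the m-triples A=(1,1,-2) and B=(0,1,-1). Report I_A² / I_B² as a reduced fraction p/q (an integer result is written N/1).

Shared (l₁,l₂,l₃)=(2,1,3): N and (l;000)² cancel in I_A²/I_B².
A: Δ = 0!·4!·2!/7! = 1/105; Racah Σ t=0..0: t=0:+1/12 = 1/12; ⇒ 3j(2 1 3; 1 1 -2)² = 2/21, sgn -1
B: Δ = 0!·4!·2!/7! = 1/105; Racah Σ t=0..0: t=0:+1/8 = 1/8; ⇒ 3j(2 1 3; 0 1 -1)² = 2/35, sgn +1
I_A²/I_B² = (2/21)/(2/35) = 5/3

5/3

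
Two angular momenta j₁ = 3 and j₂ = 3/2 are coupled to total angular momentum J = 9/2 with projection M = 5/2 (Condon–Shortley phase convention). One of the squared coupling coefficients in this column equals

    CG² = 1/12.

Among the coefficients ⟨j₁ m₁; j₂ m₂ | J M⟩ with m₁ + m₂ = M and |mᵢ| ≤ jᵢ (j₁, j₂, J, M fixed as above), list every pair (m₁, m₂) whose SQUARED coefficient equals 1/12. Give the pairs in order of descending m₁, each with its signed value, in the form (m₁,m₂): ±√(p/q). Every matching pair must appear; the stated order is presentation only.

(3,-1/2): +√(1/12)

Admissible pairs with m₁+m₂ = M = 5/2: (1,3/2), (2,1/2), (3,-1/2)
  (m₁,m₂)=(3,-1/2): CG² = 1/12, CG = +√(1/12)   ← matches the target
  (m₁,m₂)=(2,1/2): CG² = 1/2, CG = +√(1/2)
  (m₁,m₂)=(1,3/2): CG² = 5/12, CG = +√(5/12)
Pairs with CG² = 1/12: (3,-1/2): +√(1/12)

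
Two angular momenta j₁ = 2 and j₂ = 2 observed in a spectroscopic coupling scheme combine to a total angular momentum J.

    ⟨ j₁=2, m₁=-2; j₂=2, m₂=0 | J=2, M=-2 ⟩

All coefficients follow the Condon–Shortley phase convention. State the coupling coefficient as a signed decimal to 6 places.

+√(2/7) = +0.534522

j₁+j₂−J=2  J+j₁−j₂=2  J−j₁+j₂=2  j₁+j₂+J+1=7
(j₁±m₁, j₂±m₂, J±M) = (0,4,2,2,0,4)
P² = 128/7
sum k=2..2:
  [2] +1/8 = 1/8
S = 1/8
C² = P²·S² = 2/7 ; C = +0.534522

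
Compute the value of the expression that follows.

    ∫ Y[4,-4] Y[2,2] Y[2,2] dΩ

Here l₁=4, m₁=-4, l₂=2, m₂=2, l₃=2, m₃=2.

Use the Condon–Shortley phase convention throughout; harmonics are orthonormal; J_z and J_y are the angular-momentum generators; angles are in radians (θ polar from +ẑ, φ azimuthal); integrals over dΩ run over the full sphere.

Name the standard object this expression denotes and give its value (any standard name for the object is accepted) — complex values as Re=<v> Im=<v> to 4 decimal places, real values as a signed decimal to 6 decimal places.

This is a Gaunt coefficient — the integral of a triple product of spherical harmonics over the sphere.
Rules hold: Σm=0, L=8 even, 2≤2≤6.
N = 9·5·5 = 225
Δ = 4!·4!·0!/9! = 1/630
Racah Σ t=2..2: t=2:+1/16 = 1/16
⇒ 3j(4 2 2; 0 0 0)² = 2/35, sgn +1
Racah Σ t=4..4: t=4:+1/576 = 1/576
⇒ 3j(4 2 2; -4 2 2)² = 1/9, sgn +1
4πI² = N·(3j₀)²·(3jₘ)² = 10/7
I = +1·√(1.42857/4π) = 0.33716777

Gaunt coefficient, +0.337168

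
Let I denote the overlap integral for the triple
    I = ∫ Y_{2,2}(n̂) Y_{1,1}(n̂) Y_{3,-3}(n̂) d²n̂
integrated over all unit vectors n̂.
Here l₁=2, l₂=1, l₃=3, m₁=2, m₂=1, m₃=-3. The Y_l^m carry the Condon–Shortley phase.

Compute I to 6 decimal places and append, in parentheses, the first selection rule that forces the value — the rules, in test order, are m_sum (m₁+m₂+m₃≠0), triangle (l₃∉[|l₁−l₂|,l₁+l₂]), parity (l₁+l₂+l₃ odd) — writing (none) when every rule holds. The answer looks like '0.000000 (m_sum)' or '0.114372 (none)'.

-0.319865 (none)

Checks pass: Σm=0; 6 even; l₃=3∈[1,3].
(2·2+1)(2·1+1)(2·3+1) = 105
Δ: 0! 4! 2! / 7! → 1/105
sum: t=0:+1/4 = 1/4
3j²(2 1 3; 0 0 0) = Δ·Π!·Σ² = 3/35  (sign -1)
sum: t=0:+1/48 = 1/48
3j²(2 1 3; 2 1 -3) = Δ·Π!·Σ² = 1/7  (sign +1)
combine: 4πI² = 105·3/35·1/7 = 9/7
take √, sign -1: I = -0.31986543
No selection rule forces the value: the integral is nonzero (none).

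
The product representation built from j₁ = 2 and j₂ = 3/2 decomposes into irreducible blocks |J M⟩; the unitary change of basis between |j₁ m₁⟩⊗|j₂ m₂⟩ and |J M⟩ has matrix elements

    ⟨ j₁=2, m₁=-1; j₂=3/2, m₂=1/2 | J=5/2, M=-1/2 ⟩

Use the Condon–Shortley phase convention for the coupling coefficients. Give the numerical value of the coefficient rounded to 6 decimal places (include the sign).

√[6·1!3!2!/7! · 1!3!2!1!2!3!] = √(72/35)
  +(−1)^0/∏(0,1,3,2,0,0)! = 1/12  (running 1/12)
  +(−1)^1/∏(1,0,2,1,1,1)! = -1/2  (running -5/12)
⟨..|..⟩ = √(72/35)·(-5/12) = -0.597614

−√(5/14) ≈ -0.597614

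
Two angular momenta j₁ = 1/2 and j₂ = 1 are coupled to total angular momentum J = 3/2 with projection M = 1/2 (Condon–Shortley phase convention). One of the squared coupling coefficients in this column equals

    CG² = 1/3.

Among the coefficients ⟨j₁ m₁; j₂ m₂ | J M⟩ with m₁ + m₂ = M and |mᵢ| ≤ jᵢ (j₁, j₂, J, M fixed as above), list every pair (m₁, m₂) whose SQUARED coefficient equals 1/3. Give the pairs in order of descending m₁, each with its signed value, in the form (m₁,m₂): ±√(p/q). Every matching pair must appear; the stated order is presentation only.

Admissible pairs with m₁+m₂ = M = 1/2: (-1/2,1), (1/2,0)
  (m₁,m₂)=(1/2,0): CG² = 2/3, CG = +√(2/3)
  (m₁,m₂)=(-1/2,1): CG² = 1/3, CG = +√(1/3)   ← matches the target
Pairs with CG² = 1/3: (-1/2,1): +√(1/3)

(-1/2,1): +√(1/3)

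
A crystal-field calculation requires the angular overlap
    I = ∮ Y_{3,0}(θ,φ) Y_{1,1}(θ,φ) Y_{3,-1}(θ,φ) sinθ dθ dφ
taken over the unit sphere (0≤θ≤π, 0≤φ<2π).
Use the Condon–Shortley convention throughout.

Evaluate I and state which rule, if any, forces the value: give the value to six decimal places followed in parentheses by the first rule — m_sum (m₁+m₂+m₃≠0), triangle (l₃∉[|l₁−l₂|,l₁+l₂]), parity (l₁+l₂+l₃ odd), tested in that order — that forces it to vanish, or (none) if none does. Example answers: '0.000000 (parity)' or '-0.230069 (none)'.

0.000000 (parity)

l₁+l₂+l₃=7 is odd: 3j(l;000)=0 ⇒ I=0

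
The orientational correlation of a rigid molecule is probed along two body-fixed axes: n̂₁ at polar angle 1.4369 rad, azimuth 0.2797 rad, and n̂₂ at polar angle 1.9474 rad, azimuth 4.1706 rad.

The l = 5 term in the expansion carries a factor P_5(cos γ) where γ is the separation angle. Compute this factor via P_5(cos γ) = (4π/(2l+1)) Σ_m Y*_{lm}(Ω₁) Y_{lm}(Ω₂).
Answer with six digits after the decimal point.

Summing Y*_{l m}(θ₁,φ₁)·Y_{l m}(θ₂,φ₂) over m ∈ [−5, 5]; prefactor 4π/(2·5+1) = 1.142397:
  m=-5: Y*=0.07608 + 0.43716j  Y=-0.13532 - 0.29301j  product 0.11780 - 0.08145j
  m=-4: Y*=0.08255 + 0.17003j  Y=0.22670 - 0.33396j  product 0.07550 + 0.01098j
  m=-3: Y*=-0.18890 - 0.21036j  Y=0.06035 + 0.00330j  product -0.01071 - 0.01332j
  m=-2: Y*=-0.17827 - 0.11162j  Y=-0.14995 - 0.28302j  product -0.00486 + 0.06719j
  m=-1: Y*=0.23100 + 0.06635j  Y=0.07823 - 0.12998j  product 0.02670 - 0.02483j
  m=+0: Y*=0.21502 + 0.00000j  Y=-0.28752 + 0.00000j  product -0.06182 + 0.00000j
  m=+1: Y*=-0.23100 + 0.06635j  Y=-0.07823 - 0.12998j  product 0.02670 + 0.02483j
  m=+2: Y*=-0.17827 + 0.11162j  Y=-0.14995 + 0.28302j  product -0.00486 - 0.06719j
  m=+3: Y*=0.18890 - 0.21036j  Y=-0.06035 + 0.00330j  product -0.01071 + 0.01332j
  m=+4: Y*=0.08255 - 0.17003j  Y=0.22670 + 0.33396j  product 0.07550 - 0.01098j
  m=+5: Y*=-0.07608 + 0.43716j  Y=0.13532 - 0.29301j  product 0.11780 + 0.08145j
Accumulated sum 0.34703 + 0.00000j; after 4π/(2l+1) scaling, 0.39645 + 0.00000j ⇒ P_5 = 0.396450

0.396450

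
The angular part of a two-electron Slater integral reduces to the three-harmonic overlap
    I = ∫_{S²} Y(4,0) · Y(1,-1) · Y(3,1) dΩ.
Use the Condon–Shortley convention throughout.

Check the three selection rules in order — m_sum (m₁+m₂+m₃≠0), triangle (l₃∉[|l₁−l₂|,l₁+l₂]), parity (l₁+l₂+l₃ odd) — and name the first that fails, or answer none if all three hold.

none

azimuthal sum: 0 − 1 + 1 = 0  ✓
3 ≤ 3 ≤ 5 (triangle on l)  ✓
L = 4 + 1 + 3 = 8 (even)  ✓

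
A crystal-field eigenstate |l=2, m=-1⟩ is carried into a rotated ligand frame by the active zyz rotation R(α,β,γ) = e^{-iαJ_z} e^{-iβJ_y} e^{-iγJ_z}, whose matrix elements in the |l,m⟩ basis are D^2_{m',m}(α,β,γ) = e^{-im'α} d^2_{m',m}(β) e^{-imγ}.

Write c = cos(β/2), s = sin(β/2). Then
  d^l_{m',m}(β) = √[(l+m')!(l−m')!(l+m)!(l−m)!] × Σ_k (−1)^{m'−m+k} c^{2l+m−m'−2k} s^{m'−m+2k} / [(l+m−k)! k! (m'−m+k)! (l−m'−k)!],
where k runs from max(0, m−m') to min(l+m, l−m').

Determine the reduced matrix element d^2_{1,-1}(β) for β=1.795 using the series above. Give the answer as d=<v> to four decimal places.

d^2_{1,-1}(β=1.7950) via the finite sum:
c=cos(1.795000/2)=0.623566, s=sin(1.795000/2)=0.781770; N=√[6·1·1·6]=6.000000
k: max(0,(-1)−(1))=0 … min(2+(-1),2−(1))=1
  k=0: (−1)^2·6.0000/(2)·0.6236^2·0.7818^2 = +0.712927
  k=1: (−1)^3·6.0000/(6)·0.6236^0·0.7818^4 = -0.373523
d^2_{1,-1}(1.7950) = +0.712927 -0.373523 = +0.339404

d=0.3394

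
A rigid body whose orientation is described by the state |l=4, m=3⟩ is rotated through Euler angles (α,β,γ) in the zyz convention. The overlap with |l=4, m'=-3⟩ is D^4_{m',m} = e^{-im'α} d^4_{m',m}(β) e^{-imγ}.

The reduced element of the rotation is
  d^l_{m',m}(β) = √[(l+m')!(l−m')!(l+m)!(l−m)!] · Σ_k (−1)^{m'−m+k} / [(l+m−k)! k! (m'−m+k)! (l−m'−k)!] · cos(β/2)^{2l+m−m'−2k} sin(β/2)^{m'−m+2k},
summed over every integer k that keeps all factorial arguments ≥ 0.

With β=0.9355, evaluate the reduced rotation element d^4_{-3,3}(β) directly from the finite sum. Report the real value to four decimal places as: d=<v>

d^4_{-3,3}(β=0.9355) via the finite sum:
With c≡cos(β/2)=0.892585 and s≡sin(β/2)=0.450879, N=[1·5040·5040·1]^{1/2}=5040.000000
Admissible k: 6..7 (factorial args all ≥0)
  k=6: (−1)^0·5040.0000/(720)·0.8926^2·0.4509^6 = +0.046855
  k=7: (−1)^1·5040.0000/(5040)·0.8926^0·0.4509^8 = -0.001708
d^4_{-3,3}(0.9355) = +0.046855 -0.001708 = +0.045147

d=0.0451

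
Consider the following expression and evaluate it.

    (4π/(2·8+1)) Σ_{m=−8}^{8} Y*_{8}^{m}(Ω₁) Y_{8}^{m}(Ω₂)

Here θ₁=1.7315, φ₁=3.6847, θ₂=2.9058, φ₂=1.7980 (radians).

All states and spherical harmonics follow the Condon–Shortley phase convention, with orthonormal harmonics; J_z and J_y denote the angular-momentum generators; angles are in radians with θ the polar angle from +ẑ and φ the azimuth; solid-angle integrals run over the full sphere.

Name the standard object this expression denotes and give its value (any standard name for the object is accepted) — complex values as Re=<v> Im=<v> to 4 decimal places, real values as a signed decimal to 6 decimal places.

Legendre polynomial (addition theorem), +0.206731

This sum is the spherical-harmonic addition theorem: it equals the Legendre polynomial P_l(cos γ) of the angle γ between the two directions.
Summing Y*_{l m}(θ₁,φ₁)·Y_{l m}(θ₂,φ₂) over m ∈ [−8, 8]; prefactor 4π/(2·8+1) = 0.739198:
  term(m=-8) = -0.000002+0.000001i   from Y*(Ω₁)=-0.166948-0.433604i, Y(Ω₂)=-0.000001-0.000004i
  term(m=-7) = +0.000018+0.000014i   from Y*(Ω₁)=-0.237973-0.184752i, Y(Ω₂)=-0.000076+0.000001i
  term(m=-6) = -0.000055+0.000164i   from Y*(Ω₁)=+0.213025+0.025049i, Y(Ω₂)=-0.000166+0.000789i
  term(m=-5) = +0.001962+0.000017i   from Y*(Ω₁)=+0.290484-0.131838i, Y(Ω₂)=+0.005579+0.002591i
  term(m=-4) = +0.001273+0.004013i   from Y*(Ω₁)=-0.068518+0.099802i, Y(Ω₂)=+0.021379-0.027433i
  term(m=-3) = +0.037041-0.026617i   from Y*(Ω₁)=-0.018556+0.316698i, Y(Ω₂)=-0.090587-0.111653i
  term(m=-2) = +0.025548+0.018698i   from Y*(Ω₁)=-0.036077-0.068528i, Y(Ω₂)=-0.367320+0.179437i
  term(m=-1) = +0.065746-0.201151i   from Y*(Ω₁)=-0.268857-0.162299i, Y(Ω₂)=+0.151790+0.656543i
  term(m=+0) = +0.016604+0.000000i   from Y*(Ω₁)=+0.064362-0.000000i, Y(Ω₂)=+0.257985+0.000000i
  term(m=+1) = +0.065746+0.201151i   from Y*(Ω₁)=+0.268857-0.162299i, Y(Ω₂)=-0.151790+0.656543i
  term(m=+2) = +0.025548-0.018698i   from Y*(Ω₁)=-0.036077+0.068528i, Y(Ω₂)=-0.367320-0.179437i
  term(m=+3) = +0.037041+0.026617i   from Y*(Ω₁)=+0.018556+0.316698i, Y(Ω₂)=+0.090587-0.111653i
  term(m=+4) = +0.001273-0.004013i   from Y*(Ω₁)=-0.068518-0.099802i, Y(Ω₂)=+0.021379+0.027433i
  term(m=+5) = +0.001962-0.000017i   from Y*(Ω₁)=-0.290484-0.131838i, Y(Ω₂)=-0.005579+0.002591i
  term(m=+6) = -0.000055-0.000164i   from Y*(Ω₁)=+0.213025-0.025049i, Y(Ω₂)=-0.000166-0.000789i
  term(m=+7) = +0.000018-0.000014i   from Y*(Ω₁)=+0.237973-0.184752i, Y(Ω₂)=+0.000076+0.000001i
  term(m=+8) = -0.000002-0.000001i   from Y*(Ω₁)=-0.166948+0.433604i, Y(Ω₂)=-0.000001+0.000004i
Σ over m = +0.279669-0.000000i; ×(4π/17) → +0.206731-0.000000i. Real part: 0.206731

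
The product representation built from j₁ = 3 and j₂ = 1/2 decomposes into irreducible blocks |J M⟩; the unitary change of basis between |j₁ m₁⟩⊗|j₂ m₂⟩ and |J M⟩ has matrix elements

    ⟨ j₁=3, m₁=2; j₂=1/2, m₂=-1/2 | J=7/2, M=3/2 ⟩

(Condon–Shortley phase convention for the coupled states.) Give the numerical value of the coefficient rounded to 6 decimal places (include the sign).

+0.534522  (= +√(2/7))

j₁+j₂−J=0  J+j₁−j₂=6  J−j₁+j₂=1  j₁+j₂+J+1=8
(j₁±m₁, j₂±m₂, J±M) = (5,1,0,1,5,2)
P² = 28800/7
sum k=0..0:
  [0] +1/120 = 1/120
S = 1/120
C² = P²·S² = 2/7 ; C = +0.534522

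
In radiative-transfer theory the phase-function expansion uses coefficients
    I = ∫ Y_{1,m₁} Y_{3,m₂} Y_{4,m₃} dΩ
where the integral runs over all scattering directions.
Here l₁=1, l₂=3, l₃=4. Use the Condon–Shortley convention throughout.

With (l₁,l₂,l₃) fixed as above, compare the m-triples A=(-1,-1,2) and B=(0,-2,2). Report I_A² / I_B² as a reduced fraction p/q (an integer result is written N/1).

5/4

Same 1,3,4: normalisation and zero-m 3j drop out of the ratio.
A: Δ: 0! 2! 6! / 9! → 1/252; sum: t=0:+1/96 = 1/96; 3j²(1 3 4; -1 -1 2) = Δ·Π!·Σ² = 5/84  (sign +1)
B: Δ: 0! 2! 6! / 9! → 1/252; sum: t=0:+1/120 = 1/120; 3j²(1 3 4; 0 -2 2) = Δ·Π!·Σ² = 1/21  (sign +1)
I_A²/I_B² = (5/84)/(1/21) = 5/4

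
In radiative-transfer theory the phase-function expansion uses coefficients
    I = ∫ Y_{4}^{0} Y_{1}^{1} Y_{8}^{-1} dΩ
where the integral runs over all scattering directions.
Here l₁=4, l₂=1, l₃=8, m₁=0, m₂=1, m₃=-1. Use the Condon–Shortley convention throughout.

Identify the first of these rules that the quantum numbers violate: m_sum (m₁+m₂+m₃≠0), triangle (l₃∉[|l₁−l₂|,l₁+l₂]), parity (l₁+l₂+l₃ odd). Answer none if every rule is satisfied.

triangle

m₁+m₂+m₃ = 0 + 1 − 1 = 0  ✓
triangle: need |l₁−l₂| ≤ l₃ ≤ l₁+l₂ = [3,5]; l₃=8 is outside  ✗
parity: l₁+l₂+l₃ = 13 is odd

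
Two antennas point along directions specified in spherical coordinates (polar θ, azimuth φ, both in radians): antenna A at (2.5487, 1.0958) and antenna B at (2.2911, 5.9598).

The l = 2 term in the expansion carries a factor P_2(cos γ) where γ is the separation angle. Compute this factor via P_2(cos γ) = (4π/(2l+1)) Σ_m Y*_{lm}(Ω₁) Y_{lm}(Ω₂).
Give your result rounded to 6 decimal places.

0.058999

Addition theorem: P_2(cos γ) = (4π/5) Σ_m Y*_{lm}(Ω₁) Y_{lm}(Ω₂), m = −2…2:
  m=-2: (-0.07015 + 0.09810j) × (0.17414 + 0.13150j) = -0.02512 + 0.00786j  (running Σ = -0.02512 + 0.00786j)
  m=-1: (-0.16372 - 0.31836j) × (-0.36315 - 0.12171j) = 0.02071 + 0.13554j  (running Σ = -0.00441 + 0.14340j)
  m=0: (0.33537 + 0.00000j) × (0.09628 + 0.00000j) = 0.03229 + 0.00000j  (running Σ = 0.02788 + 0.14340j)
  m=1: (0.16372 - 0.31836j) × (0.36315 - 0.12171j) = 0.02071 - 0.13554j  (running Σ = 0.04859 + 0.00786j)
  m=2: (-0.07015 - 0.09810j) × (0.17414 - 0.13150j) = -0.02512 - 0.00786j  (running Σ = 0.02347 + 0.00000j)
Σ over m = 0.02347 + 0.00000j; ×(4π/5) → 0.05900 + 0.00000j. Real part: 0.058999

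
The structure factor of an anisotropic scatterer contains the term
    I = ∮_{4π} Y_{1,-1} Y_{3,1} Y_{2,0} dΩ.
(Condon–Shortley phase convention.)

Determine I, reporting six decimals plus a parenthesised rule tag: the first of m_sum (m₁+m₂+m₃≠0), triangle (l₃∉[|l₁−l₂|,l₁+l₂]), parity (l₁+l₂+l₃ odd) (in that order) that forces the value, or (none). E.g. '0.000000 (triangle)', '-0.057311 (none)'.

Rules hold: Σm=0, L=6 even, 2≤2≤4.
N = 3·7·5 = 105
Δ = 2!·0!·4!/7! = 1/105
Racah Σ t=1..1: t=1:−1/4 = -1/4
⇒ 3j(1 3 2; 0 0 0)² = 3/35, sgn -1
Racah Σ t=2..2: t=2:+1/8 = 1/8
⇒ 3j(1 3 2; -1 1 0)² = 2/35, sgn +1
4πI² = N·(3j₀)²·(3jₘ)² = 18/35
I = -1·√(0.514286/4π) = -0.20230066
No selection rule forces the value: the integral is nonzero (none).

-0.202301 (none)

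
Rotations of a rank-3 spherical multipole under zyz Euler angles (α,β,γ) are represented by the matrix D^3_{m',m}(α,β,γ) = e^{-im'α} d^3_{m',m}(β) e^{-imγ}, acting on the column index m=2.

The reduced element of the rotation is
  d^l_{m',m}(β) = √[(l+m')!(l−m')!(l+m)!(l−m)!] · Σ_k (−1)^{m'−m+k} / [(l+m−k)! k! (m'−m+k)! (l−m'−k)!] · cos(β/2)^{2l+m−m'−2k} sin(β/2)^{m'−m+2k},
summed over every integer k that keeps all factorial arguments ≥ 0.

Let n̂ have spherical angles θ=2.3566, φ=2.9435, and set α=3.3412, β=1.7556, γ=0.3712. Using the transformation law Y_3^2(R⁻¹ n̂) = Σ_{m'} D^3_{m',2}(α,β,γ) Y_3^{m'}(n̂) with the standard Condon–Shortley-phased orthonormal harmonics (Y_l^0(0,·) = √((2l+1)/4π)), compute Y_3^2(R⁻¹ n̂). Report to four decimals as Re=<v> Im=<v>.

Need the full column D^3_{m',2} for m'=−3..3 at α=3.3412, β=1.7556, γ=0.3712.
cos(β/2)=0.638845, sin(β/2)=0.769335
d^3_{-3,2}: single k=5 term ⇒ +0.421745;  D = -0.417405+0.060345i
d^3_{-2,2}: k∈[4..5] ⇒ +0.714865 -0.207345 = +0.507520;  D = +0.477925-0.170774i
d^3_{-1,2}: k∈[3..4] ⇒ +0.750869 -0.544470 = +0.206399;  D = -0.176733+0.106611i
d^3_{0,2}: k∈[2..3] ⇒ +0.539976 -0.783095 = -0.243119;  D = -0.179142+0.164363i
d^3_{1,2}: k∈[1..2] ⇒ +0.258877 -0.750869 = -0.491991;  D = +0.289372-0.397893i
d^3_{2,2}: k∈[0..1] ⇒ +0.067979 -0.492928 = -0.424950;  D = -0.176833+0.386409i
d^3_{3,2}: single k=0 term ⇒ -0.200525;  D = +0.045632-0.195264i
Y_3^{m'}(θ=2.3566,φ=2.9435) and Σ D·Y over m':
  (-0.4174+0.0603i)·(-0.1221-0.0825i)  (+0.4779-0.1708i)·(-0.3332-0.1394i)  (-0.1767+0.1066i)·(-0.3364-0.0675i)  (-0.1791+0.1644i)·(+0.1315+0.0000i)  (+0.2894-0.3979i)·(+0.3364-0.0675i)  (-0.1768+0.3864i)·(-0.3332+0.1394i)  (+0.0456-0.1953i)·(+0.1221-0.0825i)
Y_3^2(R⁻¹ n̂) = -0.019011-0.319358i

Re=-0.0190 Im=-0.3194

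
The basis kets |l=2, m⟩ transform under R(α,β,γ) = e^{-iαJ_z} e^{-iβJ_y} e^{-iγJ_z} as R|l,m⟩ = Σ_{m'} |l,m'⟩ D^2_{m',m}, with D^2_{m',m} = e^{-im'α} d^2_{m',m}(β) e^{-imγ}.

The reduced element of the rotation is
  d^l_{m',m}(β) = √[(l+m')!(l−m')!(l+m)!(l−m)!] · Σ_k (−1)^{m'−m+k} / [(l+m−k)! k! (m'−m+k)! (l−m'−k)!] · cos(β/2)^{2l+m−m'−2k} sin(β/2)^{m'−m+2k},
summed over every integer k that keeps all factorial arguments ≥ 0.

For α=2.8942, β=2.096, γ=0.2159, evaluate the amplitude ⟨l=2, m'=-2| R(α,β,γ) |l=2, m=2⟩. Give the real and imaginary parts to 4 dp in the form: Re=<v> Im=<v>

Re=0.3384 Im=-0.4506

D^2_{-2,2}(2.8942,2.0960,0.2159) = e^{-i·-2·2.8942}·d^2_{-2,2}(2.0960)·e^{-i·2·0.2159}. Compute d first:
Half-angle: c=0.499305, s=0.866426. N=√(1·24·24·1)=24.000000
The bounds max(0,m−m')=4 and min(l+m,l−m')=4 give 1 term
  k=4: (−1)^0·24.0000/(24)·0.4993^0·0.8664^4 = +0.563542
d^2_{-2,2}(2.0960) = +0.563542
Phases: e^{-i·(-2)·2.8942}=+0.880071-0.474843i, e^{-i·(2)·0.2159}=+0.908214-0.418506i ⇒ D=+0.338445-0.450594i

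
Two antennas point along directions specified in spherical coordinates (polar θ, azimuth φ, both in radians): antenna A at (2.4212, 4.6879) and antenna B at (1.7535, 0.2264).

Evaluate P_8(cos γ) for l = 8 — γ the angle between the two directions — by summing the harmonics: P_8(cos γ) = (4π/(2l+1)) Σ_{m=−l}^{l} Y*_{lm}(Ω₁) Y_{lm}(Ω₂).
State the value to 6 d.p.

0.267547

Summing Y*_{l m}(θ₁,φ₁)·Y_{l m}(θ₂,φ₂) over m ∈ [−8, 8]; prefactor 4π/(2·8+1) = 0.739198:
  term(m=-8) = -0.00352 - 0.00755j   from Y*(Ω₁)=0.01813 - 0.00360j, Y(Ω₂)=-0.10730 - 0.43771j
  term(m=-7) = 0.02758 - 0.00517j   from Y*(Ω₁)=-0.01437 - 0.08301j, Y(Ω₂)=0.00466 + 0.33304j
  term(m=-6) = 0.00261 - 0.03974j   from Y*(Ω₁)=-0.22931 + 0.03394j, Y(Ω₂)=-0.03622 + 0.16796j
  term(m=-5) = 0.13511 + 0.04423j   from Y*(Ω₁)=0.05103 + 0.41467j, Y(Ω₂)=0.14457 - 0.30804j
  term(m=-4) = 0.01632 - 0.02562j   from Y*(Ω₁)=0.44957 - 0.04418j, Y(Ω₂)=0.04150 - 0.05290j
  term(m=-3) = 0.03213 + 0.03430j   from Y*(Ω₁)=-0.01047 - 0.14219j, Y(Ω₂)=-0.25646 + 0.20705j
  term(m=-2) = -0.00521 + 0.00286j   from Y*(Ω₁)=0.31038 - 0.01521j, Y(Ω₂)=-0.01720 + 0.00837j
  term(m=-1) = -0.02458 - 0.09590j   from Y*(Ω₁)=-0.00753 - 0.30761j, Y(Ω₂)=0.31353 - 0.07222j
  term(m=+0) = 0.00109 + 0.00000j   from Y*(Ω₁)=0.22378 + 0.00000j, Y(Ω₂)=0.00485 + 0.00000j
  term(m=+1) = -0.02458 + 0.09590j   from Y*(Ω₁)=0.00753 - 0.30761j, Y(Ω₂)=-0.31353 - 0.07222j
  term(m=+2) = -0.00521 - 0.00286j   from Y*(Ω₁)=0.31038 + 0.01521j, Y(Ω₂)=-0.01720 - 0.00837j
  term(m=+3) = 0.03213 - 0.03430j   from Y*(Ω₁)=0.01047 - 0.14219j, Y(Ω₂)=0.25646 + 0.20705j
  term(m=+4) = 0.01632 + 0.02562j   from Y*(Ω₁)=0.44957 + 0.04418j, Y(Ω₂)=0.04150 + 0.05290j
  term(m=+5) = 0.13511 - 0.04423j   from Y*(Ω₁)=-0.05103 + 0.41467j, Y(Ω₂)=-0.14457 - 0.30804j
  term(m=+6) = 0.00261 + 0.03974j   from Y*(Ω₁)=-0.22931 - 0.03394j, Y(Ω₂)=-0.03622 - 0.16796j
  term(m=+7) = 0.02758 + 0.00517j   from Y*(Ω₁)=0.01437 - 0.08301j, Y(Ω₂)=-0.00466 + 0.33304j
  term(m=+8) = -0.00352 + 0.00755j   from Y*(Ω₁)=0.01813 + 0.00360j, Y(Ω₂)=-0.10730 + 0.43771j
Total Σ_m = 0.36194 + 0.00000j. Multiply by 0.739198: 0.26755 + 0.00000j. P_8(cos γ) = 0.267547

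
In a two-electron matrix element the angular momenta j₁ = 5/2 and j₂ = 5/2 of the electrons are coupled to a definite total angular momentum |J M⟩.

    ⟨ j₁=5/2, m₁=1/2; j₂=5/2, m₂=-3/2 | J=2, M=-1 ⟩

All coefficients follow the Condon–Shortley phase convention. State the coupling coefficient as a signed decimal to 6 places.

−√(1/7) ≈ -0.377964

triangle: 3!*2!*2!/8! = 24/40320
(j±m)!: 3!*2!*1!*4!*1!*3! = 1728
prefactor² = (2J+1)*Δ*N² = 36/7
  k=0: +1/(0!*3!*2!*1!*0!*1!) = 1/12
  k=1: −1/(1!*2!*1!*0!*1!*2!) = -1/4
Σ = -1/6  ⇒  CG² = 36/7*(-1/6)² = 1/7
CG = −√(1/7) = -0.377964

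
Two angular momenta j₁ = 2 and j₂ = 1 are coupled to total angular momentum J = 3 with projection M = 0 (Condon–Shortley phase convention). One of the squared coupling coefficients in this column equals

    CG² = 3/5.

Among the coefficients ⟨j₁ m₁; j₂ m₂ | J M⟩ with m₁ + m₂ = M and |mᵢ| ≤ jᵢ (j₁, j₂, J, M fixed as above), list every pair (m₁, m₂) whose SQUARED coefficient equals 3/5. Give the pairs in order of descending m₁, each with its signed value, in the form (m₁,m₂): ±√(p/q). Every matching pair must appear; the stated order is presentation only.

(0,0): +√(3/5)

Admissible pairs with m₁+m₂ = M = 0: (-1,1), (0,0), (1,-1)
  (m₁,m₂)=(1,-1): CG² = 1/5, CG = +√(1/5)
  (m₁,m₂)=(0,0): CG² = 3/5, CG = +√(3/5)   ← matches the target
  (m₁,m₂)=(-1,1): CG² = 1/5, CG = +√(1/5)
Pairs with CG² = 3/5: (0,0): +√(3/5)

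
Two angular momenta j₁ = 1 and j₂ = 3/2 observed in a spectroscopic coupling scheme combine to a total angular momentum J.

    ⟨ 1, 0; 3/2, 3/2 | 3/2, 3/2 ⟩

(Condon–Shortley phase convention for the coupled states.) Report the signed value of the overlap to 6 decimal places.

-0.774597

triangle: 1!*1!*2!/5! = 2/120
(j±m)!: 1!*1!*3!*0!*3!*0! = 36
prefactor² = (2J+1)*Δ*N² = 12/5
  k=1: −1/(1!*0!*0!*2!*1!*0!) = -1/2
Σ = -1/2  ⇒  CG² = 12/5*(-1/2)² = 3/5
CG = −√(3/5) = -0.774597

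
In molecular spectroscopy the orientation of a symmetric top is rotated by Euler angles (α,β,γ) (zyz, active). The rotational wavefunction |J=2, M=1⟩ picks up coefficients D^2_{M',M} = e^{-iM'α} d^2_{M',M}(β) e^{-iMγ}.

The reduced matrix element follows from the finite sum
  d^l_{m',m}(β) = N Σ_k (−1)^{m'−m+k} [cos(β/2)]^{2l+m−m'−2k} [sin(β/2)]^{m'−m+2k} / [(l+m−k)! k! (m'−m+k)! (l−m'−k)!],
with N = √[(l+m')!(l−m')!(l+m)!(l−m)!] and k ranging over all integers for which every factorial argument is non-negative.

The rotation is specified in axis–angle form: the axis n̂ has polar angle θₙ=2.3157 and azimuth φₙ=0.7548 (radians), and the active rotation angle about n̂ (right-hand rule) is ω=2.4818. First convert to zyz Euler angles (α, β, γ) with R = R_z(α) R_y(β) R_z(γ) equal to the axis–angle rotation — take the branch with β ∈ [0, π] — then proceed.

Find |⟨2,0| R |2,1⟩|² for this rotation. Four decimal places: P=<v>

P=0.0016

Axis–angle → zyz. n̂ = (sinθₙcosφₙ, sinθₙsinφₙ, cosθₙ) = (+0.535492, +0.503685, -0.677901), ω = 2.4818.
R = I cosω + sinω [n̂]ₓ + (1−cosω) n̂n̂ᵀ gives
  R = [-0.276800, +0.898351, -0.341097; +0.067308, -0.335968, -0.939465; -0.958567, -0.283002, +0.032530]
β = atan2(√(R₁₃²+R₂₃²), R₃₃) = 1.538261; α = atan2(R₂₃, R₁₃) mod 2π = 4.364113; γ = atan2(R₃₂, −R₃₁) mod 2π = 5.996106
First d^2_{0,1}(β=1.5383), then the phase factors e^{-i(0)α} and e^{-i(1)γ}:
c=cos(1.538261/2)=0.718516, s=sin(1.538261/2)=0.695511; N=√[2·2·6·1]=4.898979
k∈{1,2} keeps every argument non-negative
  k=1: (−1)^0·4.8990/(2)·0.7185^3·0.6955^1 = +0.631958
  k=2: (−1)^1·4.8990/(2)·0.7185^1·0.6955^3 = -0.592139
d^2_{0,1}(1.5383) = +0.631958 -0.592139 = +0.039819
|D^2_{0,1}|² = |d^2_{0,1}(β)|² = (+0.039819)² = 0.001586 (the z-rotation phases have unit modulus)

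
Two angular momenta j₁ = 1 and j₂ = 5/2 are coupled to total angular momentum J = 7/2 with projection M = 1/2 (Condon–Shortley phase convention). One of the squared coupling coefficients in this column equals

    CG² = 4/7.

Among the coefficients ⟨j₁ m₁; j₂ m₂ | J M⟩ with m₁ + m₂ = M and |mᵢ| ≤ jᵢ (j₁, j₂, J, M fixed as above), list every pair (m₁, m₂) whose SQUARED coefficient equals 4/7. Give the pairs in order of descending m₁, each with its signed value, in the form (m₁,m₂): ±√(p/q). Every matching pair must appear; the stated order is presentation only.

Admissible pairs with m₁+m₂ = M = 1/2: (-1,3/2), (0,1/2), (1,-1/2)
  (m₁,m₂)=(1,-1/2): CG² = 2/7, CG = +√(2/7)
  (m₁,m₂)=(0,1/2): CG² = 4/7, CG = +√(4/7)   ← matches the target
  (m₁,m₂)=(-1,3/2): CG² = 1/7, CG = +√(1/7)
Pairs with CG² = 4/7: (0,1/2): +√(4/7)

(0,1/2): +√(4/7)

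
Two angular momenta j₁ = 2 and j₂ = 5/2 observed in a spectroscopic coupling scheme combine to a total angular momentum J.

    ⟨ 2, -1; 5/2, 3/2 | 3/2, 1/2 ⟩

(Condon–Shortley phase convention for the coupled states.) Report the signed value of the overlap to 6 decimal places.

triangle: 3!*1!*2!/7! = 12/5040
(j±m)!: 1!*3!*4!*1!*2!*1! = 288
prefactor² = (2J+1)*Δ*N² = 96/35
  k=2: +1/(2!*1!*1!*2!*0!*0!) = 1/4
  k=3: −1/(3!*0!*0!*1!*1!*1!) = -1/6
Σ = 1/12  ⇒  CG² = 96/35*(1/12)² = 2/105
CG = +√(2/105) = +0.138013

+√(2/105) ≈ +0.138013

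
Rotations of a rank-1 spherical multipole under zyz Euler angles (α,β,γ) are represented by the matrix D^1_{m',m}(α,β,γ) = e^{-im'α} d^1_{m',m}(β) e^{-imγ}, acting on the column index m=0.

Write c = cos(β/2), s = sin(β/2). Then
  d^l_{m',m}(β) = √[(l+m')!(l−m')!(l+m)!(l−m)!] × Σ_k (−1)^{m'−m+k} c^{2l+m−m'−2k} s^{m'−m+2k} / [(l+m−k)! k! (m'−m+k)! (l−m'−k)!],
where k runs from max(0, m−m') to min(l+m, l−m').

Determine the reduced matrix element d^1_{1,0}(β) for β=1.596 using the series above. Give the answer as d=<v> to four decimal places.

d^1_{1,0}(β=1.5960) via the finite sum:
Half-angle: c=0.698140, s=0.715961. N=√(2·1·1·1)=1.414214
Admissible k: 0..0 (factorial args all ≥0)
  k=0: (−1)^1·1.4142/(1)·0.6981^1·0.7160^1 = -0.706882
d^1_{1,0}(1.5960) = -0.706882

d=-0.7069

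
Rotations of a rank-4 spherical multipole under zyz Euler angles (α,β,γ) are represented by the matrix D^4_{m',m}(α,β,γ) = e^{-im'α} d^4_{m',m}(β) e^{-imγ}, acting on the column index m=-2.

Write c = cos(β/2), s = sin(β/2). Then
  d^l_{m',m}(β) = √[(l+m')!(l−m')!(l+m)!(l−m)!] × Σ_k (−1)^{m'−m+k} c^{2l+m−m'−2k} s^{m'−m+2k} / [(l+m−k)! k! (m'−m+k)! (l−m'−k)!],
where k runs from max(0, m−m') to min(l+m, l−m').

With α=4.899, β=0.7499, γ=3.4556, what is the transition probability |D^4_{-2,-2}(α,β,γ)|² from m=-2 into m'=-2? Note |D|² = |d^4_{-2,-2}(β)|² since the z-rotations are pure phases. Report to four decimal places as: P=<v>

D^4_{-2,-2}(4.8990,0.7499,3.4556) = e^{-i·-2·4.8990}·d^4_{-2,-2}(0.7499)·e^{-i·-2·3.4556}. Compute d first:
c=cos(0.749900/2)=0.930526, s=sin(0.749900/2)=0.366226; N=√[2·720·2·720]=1440.000000
The bounds max(0,m−m')=0 and min(l+m,l−m')=2 give 3 terms
  k=0: (−1)^0·1440.0000/(1440)·0.9305^8·0.3662^0 = +0.562118
  k=1: (−1)^1·1440.0000/(120)·0.9305^6·0.3662^2 = -1.044842
  k=2: (−1)^2·1440.0000/(96)·0.9305^4·0.3662^4 = +0.202303
d^4_{-2,-2}(0.7499) = +0.562118 -1.044842 +0.202303 = -0.280420
|D^4_{-2,-2}|² = |d^4_{-2,-2}(β)|² = (-0.280420)² = 0.078636 (the z-rotation phases have unit modulus)

P=0.0786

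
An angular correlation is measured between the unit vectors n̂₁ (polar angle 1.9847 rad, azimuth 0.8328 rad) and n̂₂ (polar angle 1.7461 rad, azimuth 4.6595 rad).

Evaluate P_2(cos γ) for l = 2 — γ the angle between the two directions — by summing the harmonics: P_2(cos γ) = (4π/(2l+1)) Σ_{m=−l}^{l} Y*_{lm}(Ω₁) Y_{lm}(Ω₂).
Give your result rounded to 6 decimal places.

0.091488

Addition theorem: P_2(cos γ) = (4π/5) Σ_m Y*_{lm}(Ω₁) Y_{lm}(Ω₂), m = −2…2:
  term(m=-2) = (0.024161, -0.118837)   from Y*(Ω₁)=(-0.030651, 0.322339), Y(Ω₂)=(-0.372431, -0.039543)
  term(m=-1) = (-0.029225, 0.023881)   from Y*(Ω₁)=(-0.191394, -0.210457), Y(Ω₂)=(0.007014, -0.132487)
  term(m=+0) = (0.046530, 0.000000)   from Y*(Ω₁)=(-0.162344, -0.000000), Y(Ω₂)=(-0.286611, 0.000000)
  term(m=+1) = (-0.029225, -0.023881)   from Y*(Ω₁)=(0.191394, -0.210457), Y(Ω₂)=(-0.007014, -0.132487)
  term(m=+2) = (0.024161, 0.118837)   from Y*(Ω₁)=(-0.030651, -0.322339), Y(Ω₂)=(-0.372431, 0.039543)
Total Σ_m = (0.036402, 0.000000). Multiply by 2.513274: (0.091488, 0.000000). P_2(cos γ) = 0.091488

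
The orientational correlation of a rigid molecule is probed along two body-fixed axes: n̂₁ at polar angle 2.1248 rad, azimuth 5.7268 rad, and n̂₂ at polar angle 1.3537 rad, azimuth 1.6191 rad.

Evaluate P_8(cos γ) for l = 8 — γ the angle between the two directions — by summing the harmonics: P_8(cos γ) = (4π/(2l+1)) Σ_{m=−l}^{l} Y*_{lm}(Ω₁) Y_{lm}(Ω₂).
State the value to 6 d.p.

Addition theorem: P_8(cos γ) = (4π/17) Σ_m Y*_{lm}(Ω₁) Y_{lm}(Ω₂), m = −8…8:
  [-8]  conj(Y_{8,-8})(Ω₁) = (-0.036430, 0.136225) ; Y_{8,-8}(Ω₂) = (0.394799, -0.160639) ; Δ = (0.007501, 0.059634)
  [-7]  conj(Y_{8,-7})(Ω₁) = (0.254573, -0.238640) ; Y_{8,-7}(Ω₂) = (0.124746, 0.354764) ; Δ = (0.116418, 0.060544)
  [-6]  conj(Y_{8,-6})(Ω₁) = (-0.440114, 0.087713) ; Y_{8,-6}(Ω₂) = (0.095116, -0.028365) ; Δ = (-0.039374, 0.020827)
  [-5]  conj(Y_{8,-5})(Ω₁) = (0.205127, 0.077132) ; Y_{8,-5}(Ω₂) = (0.085713, 0.347963) ; Δ = (-0.009257, 0.077988)
  [-4]  conj(Y_{8,-4})(Ω₁) = (0.131116, 0.170787) ; Y_{8,-4}(Ω₂) = (-0.020034, 0.003920) ; Δ = (-0.003296, -0.002908)
  [-3]  conj(Y_{8,-3})(Ω₁) = (-0.033544, -0.339933) ; Y_{8,-3}(Ω₂) = (0.047505, 0.325521) ; Δ = (0.109062, -0.027068)
  [-2]  conj(Y_{8,-2})(Ω₁) = (0.021767, -0.044153) ; Y_{8,-2}(Ω₂) = (-0.072713, 0.007047) ; Δ = (-0.001272, 0.003364)
  [-1]  conj(Y_{8,-1})(Ω₁) = (-0.294017, 0.182856) ; Y_{8,-1}(Ω₂) = (0.015052, 0.311364) ; Δ = (-0.061360, -0.088794)
  [+0]  conj(Y_{8,0})(Ω₁) = (0.001947, -0.000000) ; Y_{8,0}(Ω₂) = (-0.088239, 0.000000) ; Δ = (-0.000172, 0.000000)
  [+1]  conj(Y_{8,1})(Ω₁) = (0.294017, 0.182856) ; Y_{8,1}(Ω₂) = (-0.015052, 0.311364) ; Δ = (-0.061360, 0.088794)
  [+2]  conj(Y_{8,2})(Ω₁) = (0.021767, 0.044153) ; Y_{8,2}(Ω₂) = (-0.072713, -0.007047) ; Δ = (-0.001272, -0.003364)
  [+3]  conj(Y_{8,3})(Ω₁) = (0.033544, -0.339933) ; Y_{8,3}(Ω₂) = (-0.047505, 0.325521) ; Δ = (0.109062, 0.027068)
  [+4]  conj(Y_{8,4})(Ω₁) = (0.131116, -0.170787) ; Y_{8,4}(Ω₂) = (-0.020034, -0.003920) ; Δ = (-0.003296, 0.002908)
  [+5]  conj(Y_{8,5})(Ω₁) = (-0.205127, 0.077132) ; Y_{8,5}(Ω₂) = (-0.085713, 0.347963) ; Δ = (-0.009257, -0.077988)
  [+6]  conj(Y_{8,6})(Ω₁) = (-0.440114, -0.087713) ; Y_{8,6}(Ω₂) = (0.095116, 0.028365) ; Δ = (-0.039374, -0.020827)
  [+7]  conj(Y_{8,7})(Ω₁) = (-0.254573, -0.238640) ; Y_{8,7}(Ω₂) = (-0.124746, 0.354764) ; Δ = (0.116418, -0.060544)
  [+8]  conj(Y_{8,8})(Ω₁) = (-0.036430, -0.136225) ; Y_{8,8}(Ω₂) = (0.394799, 0.160639) ; Δ = (0.007501, -0.059634)
Total Σ_m = (0.236670, -0.000000). Multiply by 0.739198: (0.174946, -0.000000). P_8(cos γ) = 0.174946

0.174946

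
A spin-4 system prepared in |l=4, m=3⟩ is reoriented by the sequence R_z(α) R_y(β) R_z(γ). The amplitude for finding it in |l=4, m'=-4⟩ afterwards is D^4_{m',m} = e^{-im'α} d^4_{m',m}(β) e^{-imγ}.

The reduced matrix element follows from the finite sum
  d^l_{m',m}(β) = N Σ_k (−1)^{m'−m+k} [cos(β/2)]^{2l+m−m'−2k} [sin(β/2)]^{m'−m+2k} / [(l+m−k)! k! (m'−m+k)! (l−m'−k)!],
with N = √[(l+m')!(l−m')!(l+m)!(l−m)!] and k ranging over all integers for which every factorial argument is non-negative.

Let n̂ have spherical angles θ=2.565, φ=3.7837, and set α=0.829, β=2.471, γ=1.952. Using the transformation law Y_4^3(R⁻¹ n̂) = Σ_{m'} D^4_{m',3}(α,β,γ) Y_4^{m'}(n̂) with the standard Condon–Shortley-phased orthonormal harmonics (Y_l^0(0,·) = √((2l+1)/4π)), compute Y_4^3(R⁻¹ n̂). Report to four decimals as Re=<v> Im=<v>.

Need the full column D^4_{m',3} for m'=−4..4 at α=0.8290, β=2.4710, γ=1.9520.
cos(β/2)=0.329049, sin(β/2)=0.944313
d^4_{-4,3}: single k=7 term ⇒ +0.623185;  D = -0.513776-0.352695i
d^4_{-3,3}: k∈[6..7] ⇒ +0.537421 -0.632306 = -0.094885;  D = +0.092442-0.021392i
d^4_{-2,3}: k∈[5..6] ⇒ +0.300294 -0.824396 = -0.524102;  D = +0.257860-0.456280i
d^4_{-1,3}: k∈[4..5] ⇒ +0.123318 -0.609378 = -0.486061;  D = -0.150410-0.462203i
d^4_{0,3}: k∈[3..4] ⇒ +0.038434 -0.316538 = -0.278104;  D = -0.253112-0.115221i
d^4_{1,3}: k∈[2..3] ⇒ +0.008984 -0.123318 = -0.114334;  D = -0.105227+0.044715i
d^4_{2,3}: k∈[1..2] ⇒ +0.001476 -0.036462 = -0.034986;  D = -0.011667+0.032983i
d^4_{3,3}: k∈[0..1] ⇒ +0.000137 -0.007923 = -0.007786;  D = +0.003657+0.006873i
d^4_{4,3}: single k=0 term ⇒ -0.001116;  D = +0.001080+0.000279i
Y_4^{m'}(θ=2.565,φ=3.7837) and Σ D·Y over m':
  (-0.5138-0.3527i)·(-0.0328-0.0212i)  (+0.0924-0.0214i)·(-0.0592-0.1594i)  (+0.2579-0.4563i)·(+0.1102-0.3738i)  (-0.1504-0.4622i)·(+0.3324-0.2486i)  (-0.2531-0.1152i)·(-0.0843+0.0000i)  (-0.1052+0.0447i)·(-0.3324-0.2486i)  (-0.0117+0.0330i)·(+0.1102+0.3738i)  (+0.0037+0.0069i)·(+0.0592-0.1594i)  (+0.0011+0.0003i)·(-0.0328+0.0212i)
Y_4^3(R⁻¹ n̂) = -0.251433-0.233767i

Re=-0.2514 Im=-0.2338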